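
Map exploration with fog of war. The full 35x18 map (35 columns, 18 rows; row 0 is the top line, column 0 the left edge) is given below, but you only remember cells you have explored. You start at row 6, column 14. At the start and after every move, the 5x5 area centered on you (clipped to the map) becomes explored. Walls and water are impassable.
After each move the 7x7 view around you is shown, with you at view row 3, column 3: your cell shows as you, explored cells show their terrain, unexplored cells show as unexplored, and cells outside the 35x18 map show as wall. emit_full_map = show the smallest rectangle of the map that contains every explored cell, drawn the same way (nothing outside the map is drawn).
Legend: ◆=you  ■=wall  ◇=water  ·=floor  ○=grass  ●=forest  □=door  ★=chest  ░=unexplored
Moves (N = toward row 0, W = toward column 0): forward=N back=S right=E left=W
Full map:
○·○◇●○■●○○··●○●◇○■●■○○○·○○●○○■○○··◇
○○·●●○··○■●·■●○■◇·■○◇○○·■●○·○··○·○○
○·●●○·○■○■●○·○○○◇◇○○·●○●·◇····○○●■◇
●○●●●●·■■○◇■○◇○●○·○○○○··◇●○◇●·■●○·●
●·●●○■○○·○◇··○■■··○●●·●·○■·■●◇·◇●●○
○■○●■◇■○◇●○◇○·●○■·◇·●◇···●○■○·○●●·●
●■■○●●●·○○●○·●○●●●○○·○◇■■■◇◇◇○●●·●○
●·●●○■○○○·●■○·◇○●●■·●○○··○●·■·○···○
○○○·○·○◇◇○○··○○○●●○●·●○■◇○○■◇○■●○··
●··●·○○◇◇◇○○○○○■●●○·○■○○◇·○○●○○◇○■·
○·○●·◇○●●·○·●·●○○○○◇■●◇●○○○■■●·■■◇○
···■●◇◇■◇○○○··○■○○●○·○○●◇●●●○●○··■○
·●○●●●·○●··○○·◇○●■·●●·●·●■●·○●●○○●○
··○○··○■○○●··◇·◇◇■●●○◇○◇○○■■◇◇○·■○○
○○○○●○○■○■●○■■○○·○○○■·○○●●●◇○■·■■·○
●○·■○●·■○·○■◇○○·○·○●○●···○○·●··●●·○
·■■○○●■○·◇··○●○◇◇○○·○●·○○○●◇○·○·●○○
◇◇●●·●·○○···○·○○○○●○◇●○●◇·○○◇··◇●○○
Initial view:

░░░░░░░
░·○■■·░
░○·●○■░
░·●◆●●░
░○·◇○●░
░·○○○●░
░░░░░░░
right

░░░░░░░
·○■■··░
○·●○■·░
·●○◆●●░
○·◇○●●░
·○○○●●░
░░░░░░░

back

·○■■··░
○·●○■·░
·●○●●●░
○·◇◆●●░
·○○○●●░
░○○■●●░
░░░░░░░

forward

░░░░░░░
·○■■··░
○·●○■·░
·●○◆●●░
○·◇○●●░
·○○○●●░
░○○■●●░

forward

░░░░░░░
░◇○●○·░
·○■■··░
○·●◆■·░
·●○●●●░
○·◇○●●░
·○○○●●░

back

░◇○●○·░
·○■■··░
○·●○■·░
·●○◆●●░
○·◇○●●░
·○○○●●░
░○○■●●░

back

·○■■··░
○·●○■·░
·●○●●●░
○·◇◆●●░
·○○○●●░
░○○■●●░
░░░░░░░

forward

░◇○●○·░
·○■■··░
○·●○■·░
·●○◆●●░
○·◇○●●░
·○○○●●░
░○○■●●░

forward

░░░░░░░
░◇○●○·░
·○■■··░
○·●◆■·░
·●○●●●░
○·◇○●●░
·○○○●●░

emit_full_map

░◇○●○·
·○■■··
○·●◆■·
·●○●●●
○·◇○●●
·○○○●●
░○○■●●


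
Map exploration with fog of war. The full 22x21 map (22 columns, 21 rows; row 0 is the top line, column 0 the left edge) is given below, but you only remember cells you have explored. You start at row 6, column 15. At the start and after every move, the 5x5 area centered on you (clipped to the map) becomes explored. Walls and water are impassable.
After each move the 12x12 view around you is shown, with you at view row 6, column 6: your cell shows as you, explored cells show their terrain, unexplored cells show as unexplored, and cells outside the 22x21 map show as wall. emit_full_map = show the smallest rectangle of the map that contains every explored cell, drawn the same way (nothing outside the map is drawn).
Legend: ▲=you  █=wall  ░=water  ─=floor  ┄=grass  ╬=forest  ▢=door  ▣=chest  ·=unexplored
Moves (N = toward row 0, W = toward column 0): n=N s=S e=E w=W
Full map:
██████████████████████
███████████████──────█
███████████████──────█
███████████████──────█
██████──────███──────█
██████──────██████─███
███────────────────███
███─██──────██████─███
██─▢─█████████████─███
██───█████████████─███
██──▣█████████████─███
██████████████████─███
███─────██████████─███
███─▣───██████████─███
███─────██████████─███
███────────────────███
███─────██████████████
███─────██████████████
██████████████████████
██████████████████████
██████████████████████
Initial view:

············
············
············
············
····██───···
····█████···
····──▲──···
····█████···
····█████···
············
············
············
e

············
············
············
············
···██────···
···█████─···
···───▲──···
···█████─···
···█████─···
············
············
············

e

···········█
···········█
···········█
···········█
··██─────··█
··█████─█··█
··────▲─█··█
··█████─█··█
··█████─█··█
···········█
···········█
···········█

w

············
············
············
············
···██─────··
···█████─█··
···───▲──█··
···█████─█··
···█████─█··
············
············
············

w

············
············
············
············
····██─────·
····█████─█·
····──▲───█·
····█████─█·
····█████─█·
············
············
············

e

············
············
············
············
···██─────··
···█████─█··
···───▲──█··
···█████─█··
···█████─█··
············
············
············

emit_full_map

██─────
█████─█
───▲──█
█████─█
█████─█

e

···········█
···········█
···········█
···········█
··██─────··█
··█████─█··█
··────▲─█··█
··█████─█··█
··█████─█··█
···········█
···········█
···········█


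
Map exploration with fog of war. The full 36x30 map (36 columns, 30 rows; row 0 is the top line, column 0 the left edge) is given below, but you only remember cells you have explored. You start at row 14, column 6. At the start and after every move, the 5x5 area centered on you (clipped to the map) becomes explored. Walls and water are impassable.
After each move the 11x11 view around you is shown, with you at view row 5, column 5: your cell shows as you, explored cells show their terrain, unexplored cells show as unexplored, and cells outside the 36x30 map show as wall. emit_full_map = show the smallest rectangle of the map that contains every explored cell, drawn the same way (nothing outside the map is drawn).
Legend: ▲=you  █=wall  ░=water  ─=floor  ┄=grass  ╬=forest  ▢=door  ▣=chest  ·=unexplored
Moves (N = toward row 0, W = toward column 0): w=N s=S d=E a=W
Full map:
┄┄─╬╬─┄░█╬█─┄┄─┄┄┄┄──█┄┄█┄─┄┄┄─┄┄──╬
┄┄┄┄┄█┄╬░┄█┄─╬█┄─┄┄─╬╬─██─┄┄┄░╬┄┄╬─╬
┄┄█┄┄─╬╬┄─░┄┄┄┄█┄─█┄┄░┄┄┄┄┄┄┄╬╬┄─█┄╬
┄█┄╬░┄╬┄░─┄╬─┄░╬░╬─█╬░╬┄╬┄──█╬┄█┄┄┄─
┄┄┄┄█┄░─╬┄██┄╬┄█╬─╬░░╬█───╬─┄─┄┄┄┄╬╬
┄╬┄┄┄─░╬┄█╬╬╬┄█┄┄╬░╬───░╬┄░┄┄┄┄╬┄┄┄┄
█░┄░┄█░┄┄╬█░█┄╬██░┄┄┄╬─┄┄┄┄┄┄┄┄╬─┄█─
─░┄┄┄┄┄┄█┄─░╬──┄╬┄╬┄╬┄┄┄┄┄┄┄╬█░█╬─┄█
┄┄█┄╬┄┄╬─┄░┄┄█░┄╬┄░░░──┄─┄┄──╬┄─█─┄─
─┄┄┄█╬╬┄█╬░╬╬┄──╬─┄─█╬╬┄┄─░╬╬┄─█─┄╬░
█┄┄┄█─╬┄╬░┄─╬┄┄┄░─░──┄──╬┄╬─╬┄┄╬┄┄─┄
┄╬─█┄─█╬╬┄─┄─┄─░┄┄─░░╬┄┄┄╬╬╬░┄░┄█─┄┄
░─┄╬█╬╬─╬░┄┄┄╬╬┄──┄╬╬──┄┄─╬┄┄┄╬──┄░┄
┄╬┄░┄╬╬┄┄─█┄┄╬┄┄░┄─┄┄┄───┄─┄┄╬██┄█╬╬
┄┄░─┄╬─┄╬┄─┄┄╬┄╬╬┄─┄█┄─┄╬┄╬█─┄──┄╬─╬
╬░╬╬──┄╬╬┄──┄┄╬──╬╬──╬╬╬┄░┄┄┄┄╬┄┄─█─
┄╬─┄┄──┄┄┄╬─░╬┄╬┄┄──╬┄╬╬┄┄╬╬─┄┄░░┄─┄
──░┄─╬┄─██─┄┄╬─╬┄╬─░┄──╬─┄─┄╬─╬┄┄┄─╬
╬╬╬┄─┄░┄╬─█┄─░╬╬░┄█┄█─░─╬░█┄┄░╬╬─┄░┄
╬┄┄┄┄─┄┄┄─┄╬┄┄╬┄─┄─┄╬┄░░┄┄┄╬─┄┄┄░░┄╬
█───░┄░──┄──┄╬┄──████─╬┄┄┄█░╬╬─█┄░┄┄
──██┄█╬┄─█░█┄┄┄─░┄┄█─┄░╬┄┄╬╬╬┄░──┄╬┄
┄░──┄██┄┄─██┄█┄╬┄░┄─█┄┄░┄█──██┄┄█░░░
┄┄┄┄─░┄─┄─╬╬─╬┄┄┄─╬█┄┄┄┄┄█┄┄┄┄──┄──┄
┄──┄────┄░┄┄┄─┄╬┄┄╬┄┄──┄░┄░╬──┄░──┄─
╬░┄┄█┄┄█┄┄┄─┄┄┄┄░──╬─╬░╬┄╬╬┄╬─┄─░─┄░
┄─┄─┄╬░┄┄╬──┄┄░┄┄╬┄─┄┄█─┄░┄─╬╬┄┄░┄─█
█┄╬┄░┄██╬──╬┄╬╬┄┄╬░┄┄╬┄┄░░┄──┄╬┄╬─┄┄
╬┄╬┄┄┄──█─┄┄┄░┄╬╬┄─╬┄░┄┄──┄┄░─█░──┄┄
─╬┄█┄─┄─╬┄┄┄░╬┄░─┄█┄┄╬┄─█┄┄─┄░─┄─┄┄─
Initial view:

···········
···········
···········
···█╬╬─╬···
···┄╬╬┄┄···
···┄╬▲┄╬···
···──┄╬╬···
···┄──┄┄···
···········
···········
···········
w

···········
···········
···········
···┄─█╬╬···
···█╬╬─╬···
···┄╬▲┄┄···
···┄╬─┄╬···
···──┄╬╬···
···┄──┄┄···
···········
···········

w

···········
···········
···········
···█─╬┄╬···
···┄─█╬╬···
···█╬▲─╬···
···┄╬╬┄┄···
···┄╬─┄╬···
···──┄╬╬···
···┄──┄┄···
···········

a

···········
···········
···········
···┄█─╬┄╬··
···█┄─█╬╬··
···╬█▲╬─╬··
···░┄╬╬┄┄··
···─┄╬─┄╬··
····──┄╬╬··
····┄──┄┄··
···········

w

···········
···········
···········
···┄█╬╬┄···
···┄█─╬┄╬··
···█┄▲█╬╬··
···╬█╬╬─╬··
···░┄╬╬┄┄··
···─┄╬─┄╬··
····──┄╬╬··
····┄──┄┄··

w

···········
···········
···········
···┄╬┄┄╬···
···┄█╬╬┄···
···┄█▲╬┄╬··
···█┄─█╬╬··
···╬█╬╬─╬··
···░┄╬╬┄┄··
···─┄╬─┄╬··
····──┄╬╬··

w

···········
···········
···········
···┄┄┄┄┄···
···┄╬┄┄╬···
···┄█▲╬┄···
···┄█─╬┄╬··
···█┄─█╬╬··
···╬█╬╬─╬··
···░┄╬╬┄┄··
···─┄╬─┄╬··

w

···········
···········
···········
···░┄█░┄···
···┄┄┄┄┄···
···┄╬▲┄╬···
···┄█╬╬┄···
···┄█─╬┄╬··
···█┄─█╬╬··
···╬█╬╬─╬··
···░┄╬╬┄┄··

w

···········
···········
···········
···┄┄─░╬···
···░┄█░┄···
···┄┄▲┄┄···
···┄╬┄┄╬···
···┄█╬╬┄···
···┄█─╬┄╬··
···█┄─█╬╬··
···╬█╬╬─╬··

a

█··········
█··········
█··········
█··┄┄┄─░╬··
█··┄░┄█░┄··
█··┄┄▲┄┄┄··
█··█┄╬┄┄╬··
█··┄┄█╬╬┄··
█···┄█─╬┄╬·
█···█┄─█╬╬·
█···╬█╬╬─╬·

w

█··········
█··········
█··········
█··┄┄█┄░···
█··┄┄┄─░╬··
█··┄░▲█░┄··
█··┄┄┄┄┄┄··
█··█┄╬┄┄╬··
█··┄┄█╬╬┄··
█···┄█─╬┄╬·
█···█┄─█╬╬·

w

█··········
█··········
█··········
█··┄╬░┄╬···
█··┄┄█┄░···
█··┄┄▲─░╬··
█··┄░┄█░┄··
█··┄┄┄┄┄┄··
█··█┄╬┄┄╬··
█··┄┄█╬╬┄··
█···┄█─╬┄╬·

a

██·········
██·········
██·········
██·█┄╬░┄╬··
██·┄┄┄█┄░··
██·╬┄▲┄─░╬·
██·░┄░┄█░┄·
██·░┄┄┄┄┄┄·
██··█┄╬┄┄╬·
██··┄┄█╬╬┄·
██···┄█─╬┄╬

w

███████████
██·········
██·········
██·┄█┄┄─···
██·█┄╬░┄╬··
██·┄┄▲█┄░··
██·╬┄┄┄─░╬·
██·░┄░┄█░┄·
██·░┄┄┄┄┄┄·
██··█┄╬┄┄╬·
██··┄┄█╬╬┄·

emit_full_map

┄█┄┄─···
█┄╬░┄╬··
┄┄▲█┄░··
╬┄┄┄─░╬·
░┄░┄█░┄·
░┄┄┄┄┄┄·
·█┄╬┄┄╬·
·┄┄█╬╬┄·
··┄█─╬┄╬
··█┄─█╬╬
··╬█╬╬─╬
··░┄╬╬┄┄
··─┄╬─┄╬
···──┄╬╬
···┄──┄┄

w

███████████
███████████
██·········
██·┄┄┄┄█···
██·┄█┄┄─···
██·█┄▲░┄╬··
██·┄┄┄█┄░··
██·╬┄┄┄─░╬·
██·░┄░┄█░┄·
██·░┄┄┄┄┄┄·
██··█┄╬┄┄╬·

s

███████████
██·········
██·┄┄┄┄█···
██·┄█┄┄─···
██·█┄╬░┄╬··
██·┄┄▲█┄░··
██·╬┄┄┄─░╬·
██·░┄░┄█░┄·
██·░┄┄┄┄┄┄·
██··█┄╬┄┄╬·
██··┄┄█╬╬┄·

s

██·········
██·┄┄┄┄█···
██·┄█┄┄─···
██·█┄╬░┄╬··
██·┄┄┄█┄░··
██·╬┄▲┄─░╬·
██·░┄░┄█░┄·
██·░┄┄┄┄┄┄·
██··█┄╬┄┄╬·
██··┄┄█╬╬┄·
██···┄█─╬┄╬

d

█··········
█·┄┄┄┄█····
█·┄█┄┄─····
█·█┄╬░┄╬···
█·┄┄┄█┄░···
█·╬┄┄▲─░╬··
█·░┄░┄█░┄··
█·░┄┄┄┄┄┄··
█··█┄╬┄┄╬··
█··┄┄█╬╬┄··
█···┄█─╬┄╬·

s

█·┄┄┄┄█····
█·┄█┄┄─····
█·█┄╬░┄╬···
█·┄┄┄█┄░···
█·╬┄┄┄─░╬··
█·░┄░▲█░┄··
█·░┄┄┄┄┄┄··
█··█┄╬┄┄╬··
█··┄┄█╬╬┄··
█···┄█─╬┄╬·
█···█┄─█╬╬·

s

█·┄█┄┄─····
█·█┄╬░┄╬···
█·┄┄┄█┄░···
█·╬┄┄┄─░╬··
█·░┄░┄█░┄··
█·░┄┄▲┄┄┄··
█··█┄╬┄┄╬··
█··┄┄█╬╬┄··
█···┄█─╬┄╬·
█···█┄─█╬╬·
█···╬█╬╬─╬·

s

█·█┄╬░┄╬···
█·┄┄┄█┄░···
█·╬┄┄┄─░╬··
█·░┄░┄█░┄··
█·░┄┄┄┄┄┄··
█··█┄▲┄┄╬··
█··┄┄█╬╬┄··
█··┄┄█─╬┄╬·
█···█┄─█╬╬·
█···╬█╬╬─╬·
█···░┄╬╬┄┄·

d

·█┄╬░┄╬····
·┄┄┄█┄░····
·╬┄┄┄─░╬···
·░┄░┄█░┄···
·░┄┄┄┄┄┄···
··█┄╬▲┄╬···
··┄┄█╬╬┄···
··┄┄█─╬┄╬··
···█┄─█╬╬··
···╬█╬╬─╬··
···░┄╬╬┄┄··

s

·┄┄┄█┄░····
·╬┄┄┄─░╬···
·░┄░┄█░┄···
·░┄┄┄┄┄┄···
··█┄╬┄┄╬···
··┄┄█▲╬┄···
··┄┄█─╬┄╬··
···█┄─█╬╬··
···╬█╬╬─╬··
···░┄╬╬┄┄··
···─┄╬─┄╬··

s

·╬┄┄┄─░╬···
·░┄░┄█░┄···
·░┄┄┄┄┄┄···
··█┄╬┄┄╬···
··┄┄█╬╬┄···
··┄┄█▲╬┄╬··
···█┄─█╬╬··
···╬█╬╬─╬··
···░┄╬╬┄┄··
···─┄╬─┄╬··
····──┄╬╬··

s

·░┄░┄█░┄···
·░┄┄┄┄┄┄···
··█┄╬┄┄╬···
··┄┄█╬╬┄···
··┄┄█─╬┄╬··
···█┄▲█╬╬··
···╬█╬╬─╬··
···░┄╬╬┄┄··
···─┄╬─┄╬··
····──┄╬╬··
····┄──┄┄··

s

·░┄┄┄┄┄┄···
··█┄╬┄┄╬···
··┄┄█╬╬┄···
··┄┄█─╬┄╬··
···█┄─█╬╬··
···╬█▲╬─╬··
···░┄╬╬┄┄··
···─┄╬─┄╬··
····──┄╬╬··
····┄──┄┄··
···········

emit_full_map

┄┄┄┄█···
┄█┄┄─···
█┄╬░┄╬··
┄┄┄█┄░··
╬┄┄┄─░╬·
░┄░┄█░┄·
░┄┄┄┄┄┄·
·█┄╬┄┄╬·
·┄┄█╬╬┄·
·┄┄█─╬┄╬
··█┄─█╬╬
··╬█▲╬─╬
··░┄╬╬┄┄
··─┄╬─┄╬
···──┄╬╬
···┄──┄┄

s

··█┄╬┄┄╬···
··┄┄█╬╬┄···
··┄┄█─╬┄╬··
···█┄─█╬╬··
···╬█╬╬─╬··
···░┄▲╬┄┄··
···─┄╬─┄╬··
···╬──┄╬╬··
····┄──┄┄··
···········
···········

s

··┄┄█╬╬┄···
··┄┄█─╬┄╬··
···█┄─█╬╬··
···╬█╬╬─╬··
···░┄╬╬┄┄··
···─┄▲─┄╬··
···╬──┄╬╬··
···┄┄──┄┄··
···········
···········
···········

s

··┄┄█─╬┄╬··
···█┄─█╬╬··
···╬█╬╬─╬··
···░┄╬╬┄┄··
···─┄╬─┄╬··
···╬─▲┄╬╬··
···┄┄──┄┄··
···┄─╬┄─···
···········
···········
···········

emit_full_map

┄┄┄┄█···
┄█┄┄─···
█┄╬░┄╬··
┄┄┄█┄░··
╬┄┄┄─░╬·
░┄░┄█░┄·
░┄┄┄┄┄┄·
·█┄╬┄┄╬·
·┄┄█╬╬┄·
·┄┄█─╬┄╬
··█┄─█╬╬
··╬█╬╬─╬
··░┄╬╬┄┄
··─┄╬─┄╬
··╬─▲┄╬╬
··┄┄──┄┄
··┄─╬┄─·


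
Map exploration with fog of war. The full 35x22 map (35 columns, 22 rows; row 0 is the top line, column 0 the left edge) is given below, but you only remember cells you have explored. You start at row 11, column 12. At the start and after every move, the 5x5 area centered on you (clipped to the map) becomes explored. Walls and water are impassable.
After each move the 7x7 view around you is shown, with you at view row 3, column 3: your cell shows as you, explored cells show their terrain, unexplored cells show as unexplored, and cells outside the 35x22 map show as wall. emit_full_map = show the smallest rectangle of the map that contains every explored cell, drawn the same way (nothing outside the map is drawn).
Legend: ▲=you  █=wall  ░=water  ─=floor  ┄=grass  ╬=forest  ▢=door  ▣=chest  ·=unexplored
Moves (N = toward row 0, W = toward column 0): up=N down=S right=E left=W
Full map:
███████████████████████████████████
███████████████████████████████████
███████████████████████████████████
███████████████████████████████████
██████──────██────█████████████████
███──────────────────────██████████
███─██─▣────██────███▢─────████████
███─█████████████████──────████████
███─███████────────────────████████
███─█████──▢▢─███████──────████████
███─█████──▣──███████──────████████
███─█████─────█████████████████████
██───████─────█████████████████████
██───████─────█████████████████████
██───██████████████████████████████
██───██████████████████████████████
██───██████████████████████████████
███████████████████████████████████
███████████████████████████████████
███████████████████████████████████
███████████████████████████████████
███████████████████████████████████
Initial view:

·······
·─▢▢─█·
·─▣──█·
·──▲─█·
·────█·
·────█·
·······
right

·······
─▢▢─██·
─▣──██·
───▲██·
────██·
────██·
·······

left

·······
·─▢▢─██
·─▣──██
·──▲─██
·────██
·────██
·······

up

·······
·█────·
·─▢▢─██
·─▣▲─██
·────██
·────██
·────██

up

·······
·█████·
·█────·
·─▢▲─██
·─▣──██
·────██
·────██

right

·······
██████·
█─────·
─▢▢▲██·
─▣──██·
────██·
────██·

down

██████·
█─────·
─▢▢─██·
─▣─▲██·
────██·
────██·
────██·

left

·██████
·█─────
·─▢▢─██
·─▣▲─██
·────██
·────██
·────██

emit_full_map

██████
█─────
─▢▢─██
─▣▲─██
────██
────██
────██

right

██████·
█─────·
─▢▢─██·
─▣─▲██·
────██·
────██·
────██·

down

█─────·
─▢▢─██·
─▣──██·
───▲██·
────██·
────██·
·······

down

─▢▢─██·
─▣──██·
────██·
───▲██·
────██·
·█████·
·······

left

·─▢▢─██
·─▣──██
·────██
·──▲─██
·────██
·██████
·······

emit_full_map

██████
█─────
─▢▢─██
─▣──██
────██
──▲─██
────██
██████

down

·─▣──██
·────██
·────██
·──▲─██
·██████
·█████·
·······

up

·─▢▢─██
·─▣──██
·────██
·──▲─██
·────██
·██████
·█████·

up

·█─────
·─▢▢─██
·─▣──██
·──▲─██
·────██
·────██
·██████

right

█─────·
─▢▢─██·
─▣──██·
───▲██·
────██·
────██·
██████·


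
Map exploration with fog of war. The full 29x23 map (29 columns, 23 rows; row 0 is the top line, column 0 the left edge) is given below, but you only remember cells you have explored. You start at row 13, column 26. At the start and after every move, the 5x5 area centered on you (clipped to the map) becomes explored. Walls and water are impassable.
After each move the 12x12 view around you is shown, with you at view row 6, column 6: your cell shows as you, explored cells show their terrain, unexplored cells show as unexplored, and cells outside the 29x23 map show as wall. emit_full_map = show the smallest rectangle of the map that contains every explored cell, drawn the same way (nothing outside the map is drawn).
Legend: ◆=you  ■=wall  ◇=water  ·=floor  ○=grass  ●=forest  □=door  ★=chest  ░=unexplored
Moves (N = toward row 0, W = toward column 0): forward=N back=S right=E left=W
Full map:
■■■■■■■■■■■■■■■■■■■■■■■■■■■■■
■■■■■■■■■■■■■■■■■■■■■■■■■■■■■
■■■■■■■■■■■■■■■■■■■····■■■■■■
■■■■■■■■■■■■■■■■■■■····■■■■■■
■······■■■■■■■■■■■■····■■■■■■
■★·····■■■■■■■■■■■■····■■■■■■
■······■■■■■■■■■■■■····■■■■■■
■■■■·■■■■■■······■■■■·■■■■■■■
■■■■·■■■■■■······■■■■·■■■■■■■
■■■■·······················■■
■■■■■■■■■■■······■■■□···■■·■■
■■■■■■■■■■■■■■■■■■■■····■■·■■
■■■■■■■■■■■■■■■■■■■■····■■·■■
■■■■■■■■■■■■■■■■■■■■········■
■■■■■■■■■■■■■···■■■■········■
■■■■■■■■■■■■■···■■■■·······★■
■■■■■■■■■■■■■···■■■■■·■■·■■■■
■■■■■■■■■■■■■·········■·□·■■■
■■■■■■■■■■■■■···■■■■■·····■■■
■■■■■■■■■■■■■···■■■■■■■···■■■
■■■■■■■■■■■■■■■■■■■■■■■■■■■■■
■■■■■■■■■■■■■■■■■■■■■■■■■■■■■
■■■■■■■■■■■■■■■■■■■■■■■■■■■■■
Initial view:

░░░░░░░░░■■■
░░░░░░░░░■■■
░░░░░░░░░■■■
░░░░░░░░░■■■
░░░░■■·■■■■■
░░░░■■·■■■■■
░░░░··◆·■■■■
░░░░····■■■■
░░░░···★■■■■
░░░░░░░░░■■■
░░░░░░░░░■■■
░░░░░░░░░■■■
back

░░░░░░░░░■■■
░░░░░░░░░■■■
░░░░░░░░░■■■
░░░░■■·■■■■■
░░░░■■·■■■■■
░░░░····■■■■
░░░░··◆·■■■■
░░░░···★■■■■
░░░░·■■■■■■■
░░░░░░░░░■■■
░░░░░░░░░■■■
░░░░░░░░░■■■

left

░░░░░░░░░░■■
░░░░░░░░░░■■
░░░░░░░░░░■■
░░░░░■■·■■■■
░░░░·■■·■■■■
░░░░·····■■■
░░░░··◆··■■■
░░░░····★■■■
░░░░■·■■■■■■
░░░░░░░░░░■■
░░░░░░░░░░■■
░░░░░░░░░░■■

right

░░░░░░░░░■■■
░░░░░░░░░■■■
░░░░░░░░░■■■
░░░░■■·■■■■■
░░░·■■·■■■■■
░░░·····■■■■
░░░···◆·■■■■
░░░····★■■■■
░░░■·■■■■■■■
░░░░░░░░░■■■
░░░░░░░░░■■■
░░░░░░░░░■■■

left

░░░░░░░░░░■■
░░░░░░░░░░■■
░░░░░░░░░░■■
░░░░░■■·■■■■
░░░░·■■·■■■■
░░░░·····■■■
░░░░··◆··■■■
░░░░····★■■■
░░░░■·■■■■■■
░░░░░░░░░░■■
░░░░░░░░░░■■
░░░░░░░░░░■■

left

░░░░░░░░░░░■
░░░░░░░░░░░■
░░░░░░░░░░░■
░░░░░░■■·■■■
░░░░··■■·■■■
░░░░······■■
░░░░··◆···■■
░░░░·····★■■
░░░░■■·■■■■■
░░░░░░░░░░░■
░░░░░░░░░░░■
░░░░░░░░░░░■

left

░░░░░░░░░░░░
░░░░░░░░░░░░
░░░░░░░░░░░░
░░░░░░░■■·■■
░░░░···■■·■■
░░░░·······■
░░░░··◆····■
░░░░······★■
░░░░·■■·■■■■
░░░░░░░░░░░░
░░░░░░░░░░░░
░░░░░░░░░░░░

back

░░░░░░░░░░░░
░░░░░░░░░░░░
░░░░░░░■■·■■
░░░░···■■·■■
░░░░·······■
░░░░·······■
░░░░··◆···★■
░░░░·■■·■■■■
░░░░·■·□·░░░
░░░░░░░░░░░░
░░░░░░░░░░░░
░░░░░░░░░░░░

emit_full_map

░░░■■·■■
···■■·■■
·······■
·······■
··◆···★■
·■■·■■■■
·■·□·░░░

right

░░░░░░░░░░░■
░░░░░░░░░░░■
░░░░░░■■·■■■
░░░···■■·■■■
░░░·······■■
░░░·······■■
░░░···◆··★■■
░░░·■■·■■■■■
░░░·■·□·■░░■
░░░░░░░░░░░■
░░░░░░░░░░░■
░░░░░░░░░░░■

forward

░░░░░░░░░░░■
░░░░░░░░░░░■
░░░░░░░░░░░■
░░░░░░■■·■■■
░░░···■■·■■■
░░░·······■■
░░░···◆···■■
░░░······★■■
░░░·■■·■■■■■
░░░·■·□·■░░■
░░░░░░░░░░░■
░░░░░░░░░░░■

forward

░░░░░░░░░░░■
░░░░░░░░░░░■
░░░░░░░░░░░■
░░░░░░░░░░░■
░░░░··■■·■■■
░░░···■■·■■■
░░░···◆···■■
░░░·······■■
░░░······★■■
░░░·■■·■■■■■
░░░·■·□·■░░■
░░░░░░░░░░░■

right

░░░░░░░░░░■■
░░░░░░░░░░■■
░░░░░░░░░░■■
░░░░░░░░░░■■
░░░··■■·■■■■
░░···■■·■■■■
░░····◆··■■■
░░·······■■■
░░······★■■■
░░·■■·■■■■■■
░░·■·□·■░░■■
░░░░░░░░░░■■

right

░░░░░░░░░■■■
░░░░░░░░░■■■
░░░░░░░░░■■■
░░░░░░░░░■■■
░░··■■·■■■■■
░···■■·■■■■■
░·····◆·■■■■
░·······■■■■
░······★■■■■
░·■■·■■■■■■■
░·■·□·■░░■■■
░░░░░░░░░■■■

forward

░░░░░░░░░■■■
░░░░░░░░░■■■
░░░░░░░░░■■■
░░░░░░░░░■■■
░░░░■■·■■■■■
░░··■■·■■■■■
░···■■◆■■■■■
░·······■■■■
░·······■■■■
░······★■■■■
░·■■·■■■■■■■
░·■·□·■░░■■■

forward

░░░░░░░░░■■■
░░░░░░░░░■■■
░░░░░░░░░■■■
░░░░░░░░░■■■
░░░░···■■■■■
░░░░■■·■■■■■
░░··■■◆■■■■■
░···■■·■■■■■
░·······■■■■
░·······■■■■
░······★■■■■
░·■■·■■■■■■■

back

░░░░░░░░░■■■
░░░░░░░░░■■■
░░░░░░░░░■■■
░░░░···■■■■■
░░░░■■·■■■■■
░░··■■·■■■■■
░···■■◆■■■■■
░·······■■■■
░·······■■■■
░······★■■■■
░·■■·■■■■■■■
░·■·□·■░░■■■

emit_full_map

░░░···■■
░░░■■·■■
░··■■·■■
···■■◆■■
·······■
·······■
······★■
·■■·■■■■
·■·□·■░░

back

░░░░░░░░░■■■
░░░░░░░░░■■■
░░░░···■■■■■
░░░░■■·■■■■■
░░··■■·■■■■■
░···■■·■■■■■
░·····◆·■■■■
░·······■■■■
░······★■■■■
░·■■·■■■■■■■
░·■·□·■░░■■■
░░░░░░░░░■■■

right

░░░░░░░░■■■■
░░░░░░░░■■■■
░░░···■■■■■■
░░░■■·■■■■■■
░··■■·■■■■■■
···■■·■■■■■■
······◆■■■■■
·······■■■■■
······★■■■■■
·■■·■■■■■■■■
·■·□·■░░■■■■
░░░░░░░░■■■■

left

░░░░░░░░░■■■
░░░░░░░░░■■■
░░░░···■■■■■
░░░░■■·■■■■■
░░··■■·■■■■■
░···■■·■■■■■
░·····◆·■■■■
░·······■■■■
░······★■■■■
░·■■·■■■■■■■
░·■·□·■░░■■■
░░░░░░░░░■■■

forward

░░░░░░░░░■■■
░░░░░░░░░■■■
░░░░░░░░░■■■
░░░░···■■■■■
░░░░■■·■■■■■
░░··■■·■■■■■
░···■■◆■■■■■
░·······■■■■
░·······■■■■
░······★■■■■
░·■■·■■■■■■■
░·■·□·■░░■■■

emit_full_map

░░░···■■
░░░■■·■■
░··■■·■■
···■■◆■■
·······■
·······■
······★■
·■■·■■■■
·■·□·■░░
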